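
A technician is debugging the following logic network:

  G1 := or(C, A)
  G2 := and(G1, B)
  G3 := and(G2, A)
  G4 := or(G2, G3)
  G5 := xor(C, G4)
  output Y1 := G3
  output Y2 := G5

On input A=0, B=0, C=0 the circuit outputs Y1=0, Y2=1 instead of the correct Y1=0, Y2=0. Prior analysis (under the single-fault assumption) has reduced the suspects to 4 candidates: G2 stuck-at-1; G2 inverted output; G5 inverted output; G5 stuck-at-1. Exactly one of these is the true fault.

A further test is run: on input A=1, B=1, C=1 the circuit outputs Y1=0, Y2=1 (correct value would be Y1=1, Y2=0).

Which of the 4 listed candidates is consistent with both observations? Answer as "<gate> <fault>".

Evaluate each candidate on input A=1, B=1, C=1:
  G2 stuck-at-1: G1=1, G2=1 [stuck-at-1], G3=1, G4=1, G5=0 → Y1=1, Y2=0 — eliminated
  G2 inverted output: G1=1, G2=0 [inverted output], G3=0, G4=0, G5=1 → Y1=0, Y2=1 — matches
  G5 inverted output: G1=1, G2=1, G3=1, G4=1, G5=1 [inverted output] → Y1=1, Y2=1 — eliminated
  G5 stuck-at-1: G1=1, G2=1, G3=1, G4=1, G5=1 [stuck-at-1] → Y1=1, Y2=1 — eliminated
Only G2 inverted output reproduces the observed Y1=0, Y2=1.

G2 inverted output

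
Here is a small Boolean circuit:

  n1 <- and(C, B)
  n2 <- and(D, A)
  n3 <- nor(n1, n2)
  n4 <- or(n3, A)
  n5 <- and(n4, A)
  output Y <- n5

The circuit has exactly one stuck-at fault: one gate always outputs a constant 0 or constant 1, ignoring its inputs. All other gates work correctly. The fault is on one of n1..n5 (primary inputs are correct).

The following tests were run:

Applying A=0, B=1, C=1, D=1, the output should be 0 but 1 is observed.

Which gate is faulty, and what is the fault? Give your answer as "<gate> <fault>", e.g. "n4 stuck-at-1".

Fault-free values for test 1 (A=0, B=1, C=1, D=1): n1=1, n2=0, n3=0, n4=0, n5=0, giving Y=0. Observed 1.
Test 1: faults giving observed 1 are {n5 stuck-at-1}.
Only n5 stuck-at-1 is consistent with every test.

n5 stuck-at-1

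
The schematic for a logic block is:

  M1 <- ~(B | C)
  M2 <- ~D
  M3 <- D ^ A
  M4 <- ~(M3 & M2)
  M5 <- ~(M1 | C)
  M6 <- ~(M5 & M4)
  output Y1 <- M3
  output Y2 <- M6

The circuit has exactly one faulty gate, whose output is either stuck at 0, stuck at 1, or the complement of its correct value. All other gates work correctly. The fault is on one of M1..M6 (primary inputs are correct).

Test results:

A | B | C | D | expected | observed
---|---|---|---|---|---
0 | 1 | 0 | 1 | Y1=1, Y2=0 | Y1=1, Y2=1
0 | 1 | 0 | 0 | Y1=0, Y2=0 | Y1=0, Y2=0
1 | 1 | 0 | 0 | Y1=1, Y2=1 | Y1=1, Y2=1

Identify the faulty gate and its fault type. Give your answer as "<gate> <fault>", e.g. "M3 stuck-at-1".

M2 stuck-at-1

Fault-free values for test 1 (A=0, B=1, C=0, D=1): M1=0, M2=0, M3=1, M4=1, M5=1, M6=0, giving Y1=1, Y2=0. Observed Y1=1, Y2=1.
Test 1: faults giving observed Y1=1, Y2=1 are {M1 stuck-at-1, M1 inverted output, M2 stuck-at-1, M2 inverted output, M4 stuck-at-0, M4 inverted output, M5 stuck-at-0, M5 inverted output, M6 stuck-at-1, M6 inverted output}.
Test 2 (A=0, B=1, C=0, D=0): fault-free M1=0, M2=1, M3=0, M4=1, M5=1, M6=0 → Y1=0, Y2=0; observed Y1=0, Y2=0. Eliminates M1 stuck-at-1, M1 inverted output, M4 stuck-at-0, M4 inverted output, M5 stuck-at-0, M5 inverted output, M6 stuck-at-1, M6 inverted output.
Test 3 (A=1, B=1, C=0, D=0): fault-free M1=0, M2=1, M3=1, M4=0, M5=1, M6=1 → Y1=1, Y2=1; observed Y1=1, Y2=1. Eliminates M2 inverted output.
Only M2 stuck-at-1 is consistent with every test.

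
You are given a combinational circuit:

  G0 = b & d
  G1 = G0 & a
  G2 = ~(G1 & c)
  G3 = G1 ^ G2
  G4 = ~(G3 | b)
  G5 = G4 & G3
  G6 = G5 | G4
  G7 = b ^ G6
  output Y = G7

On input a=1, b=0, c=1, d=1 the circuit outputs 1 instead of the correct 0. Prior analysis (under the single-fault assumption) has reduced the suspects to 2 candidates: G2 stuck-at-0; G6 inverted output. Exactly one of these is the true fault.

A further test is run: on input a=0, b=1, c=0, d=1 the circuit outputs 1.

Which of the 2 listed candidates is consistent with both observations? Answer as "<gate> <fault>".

G2 stuck-at-0

Evaluate each candidate on input a=0, b=1, c=0, d=1:
  G2 stuck-at-0: G0=1, G1=0, G2=0 [stuck-at-0], G3=0, G4=0, G5=0, G6=0, G7=1 → 1 — matches
  G6 inverted output: G0=1, G1=0, G2=1, G3=1, G4=0, G5=0, G6=1 [inverted output], G7=0 → 0 — eliminated
Only G2 stuck-at-0 reproduces the observed 1.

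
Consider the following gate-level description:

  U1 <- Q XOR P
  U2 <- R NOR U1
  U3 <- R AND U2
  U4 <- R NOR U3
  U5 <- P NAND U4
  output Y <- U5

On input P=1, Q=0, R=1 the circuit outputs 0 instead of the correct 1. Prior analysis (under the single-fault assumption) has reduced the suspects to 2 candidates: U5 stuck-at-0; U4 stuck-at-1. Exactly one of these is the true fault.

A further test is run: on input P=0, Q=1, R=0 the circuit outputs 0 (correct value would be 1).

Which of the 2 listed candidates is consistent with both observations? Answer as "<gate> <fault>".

Evaluate each candidate on input P=0, Q=1, R=0:
  U5 stuck-at-0: U1=1, U2=0, U3=0, U4=1, U5=0 [stuck-at-0] → 0 — matches
  U4 stuck-at-1: U1=1, U2=0, U3=0, U4=1 [stuck-at-1], U5=1 → 1 — eliminated
Only U5 stuck-at-0 reproduces the observed 0.

U5 stuck-at-0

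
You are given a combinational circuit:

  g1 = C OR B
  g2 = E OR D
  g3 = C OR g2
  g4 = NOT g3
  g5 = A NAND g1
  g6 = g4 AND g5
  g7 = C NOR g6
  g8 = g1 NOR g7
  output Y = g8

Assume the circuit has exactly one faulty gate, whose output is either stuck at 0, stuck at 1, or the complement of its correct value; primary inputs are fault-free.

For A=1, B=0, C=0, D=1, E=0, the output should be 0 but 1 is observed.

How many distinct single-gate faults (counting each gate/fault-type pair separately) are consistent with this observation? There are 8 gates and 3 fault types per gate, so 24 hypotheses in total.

Fault-free: g1=0, g2=1, g3=1, g4=0, g5=1, g6=0, g7=1, g8=0 → 0. Observed 1.
  g1: none of the 3 fault types match ✗
  g2: stuck-at-0, inverted output ✓; others ✗
  g3: stuck-at-0, inverted output ✓; others ✗
  g4: stuck-at-1, inverted output ✓; others ✗
  g5: none of the 3 fault types match ✗
  g6: stuck-at-1, inverted output ✓; others ✗
  g7: stuck-at-0, inverted output ✓; others ✗
  g8: stuck-at-1, inverted output ✓; others ✗
Consistent faults: {g2 stuck-at-0, g2 inverted output, g3 stuck-at-0, g3 inverted output, g4 stuck-at-1, g4 inverted output, g6 stuck-at-1, g6 inverted output, g7 stuck-at-0, g7 inverted output, g8 stuck-at-1, g8 inverted output} — 12 in all.

12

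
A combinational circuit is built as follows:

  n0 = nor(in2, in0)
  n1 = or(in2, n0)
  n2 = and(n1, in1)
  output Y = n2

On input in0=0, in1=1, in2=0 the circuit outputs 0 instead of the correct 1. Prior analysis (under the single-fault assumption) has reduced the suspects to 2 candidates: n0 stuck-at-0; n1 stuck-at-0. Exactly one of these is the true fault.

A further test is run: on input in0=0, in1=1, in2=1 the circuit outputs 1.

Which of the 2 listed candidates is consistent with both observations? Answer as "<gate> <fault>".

n0 stuck-at-0

Evaluate each candidate on input in0=0, in1=1, in2=1:
  n0 stuck-at-0: n0=0 [stuck-at-0], n1=1, n2=1 → 1 — matches
  n1 stuck-at-0: n0=0, n1=0 [stuck-at-0], n2=0 → 0 — eliminated
Only n0 stuck-at-0 reproduces the observed 1.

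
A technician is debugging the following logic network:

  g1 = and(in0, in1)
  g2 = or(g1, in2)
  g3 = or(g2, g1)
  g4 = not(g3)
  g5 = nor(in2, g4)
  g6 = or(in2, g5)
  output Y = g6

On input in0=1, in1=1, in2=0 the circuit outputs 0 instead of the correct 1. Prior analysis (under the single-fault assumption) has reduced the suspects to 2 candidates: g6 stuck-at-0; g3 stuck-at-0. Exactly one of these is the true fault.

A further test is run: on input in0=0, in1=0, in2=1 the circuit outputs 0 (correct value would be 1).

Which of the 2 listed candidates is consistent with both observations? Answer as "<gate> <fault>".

Evaluate each candidate on input in0=0, in1=0, in2=1:
  g6 stuck-at-0: g1=0, g2=1, g3=1, g4=0, g5=0, g6=0 [stuck-at-0] → 0 — matches
  g3 stuck-at-0: g1=0, g2=1, g3=0 [stuck-at-0], g4=1, g5=0, g6=1 → 1 — eliminated
Only g6 stuck-at-0 reproduces the observed 0.

g6 stuck-at-0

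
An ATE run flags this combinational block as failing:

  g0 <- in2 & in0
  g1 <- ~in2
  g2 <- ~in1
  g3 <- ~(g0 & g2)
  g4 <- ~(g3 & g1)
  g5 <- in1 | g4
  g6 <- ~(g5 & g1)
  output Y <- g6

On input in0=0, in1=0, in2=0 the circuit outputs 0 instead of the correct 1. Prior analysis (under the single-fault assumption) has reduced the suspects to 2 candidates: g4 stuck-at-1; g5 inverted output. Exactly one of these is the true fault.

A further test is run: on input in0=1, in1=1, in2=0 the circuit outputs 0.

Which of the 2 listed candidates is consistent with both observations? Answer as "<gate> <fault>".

g4 stuck-at-1

Evaluate each candidate on input in0=1, in1=1, in2=0:
  g4 stuck-at-1: g0=0, g1=1, g2=0, g3=1, g4=1 [stuck-at-1], g5=1, g6=0 → 0 — matches
  g5 inverted output: g0=0, g1=1, g2=0, g3=1, g4=0, g5=0 [inverted output], g6=1 → 1 — eliminated
Only g4 stuck-at-1 reproduces the observed 0.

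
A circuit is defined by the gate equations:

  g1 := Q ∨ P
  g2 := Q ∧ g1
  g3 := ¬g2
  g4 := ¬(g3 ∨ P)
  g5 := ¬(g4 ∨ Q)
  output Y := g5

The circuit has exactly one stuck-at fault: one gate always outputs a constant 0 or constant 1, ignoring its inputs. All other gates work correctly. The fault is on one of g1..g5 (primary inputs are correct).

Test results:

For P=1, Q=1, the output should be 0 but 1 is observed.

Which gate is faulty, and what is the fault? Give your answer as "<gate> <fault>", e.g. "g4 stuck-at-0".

g5 stuck-at-1

Fault-free values for test 1 (P=1, Q=1): g1=1, g2=1, g3=0, g4=0, g5=0, giving Y=0. Observed 1.
Test 1: faults giving observed 1 are {g5 stuck-at-1}.
Only g5 stuck-at-1 is consistent with every test.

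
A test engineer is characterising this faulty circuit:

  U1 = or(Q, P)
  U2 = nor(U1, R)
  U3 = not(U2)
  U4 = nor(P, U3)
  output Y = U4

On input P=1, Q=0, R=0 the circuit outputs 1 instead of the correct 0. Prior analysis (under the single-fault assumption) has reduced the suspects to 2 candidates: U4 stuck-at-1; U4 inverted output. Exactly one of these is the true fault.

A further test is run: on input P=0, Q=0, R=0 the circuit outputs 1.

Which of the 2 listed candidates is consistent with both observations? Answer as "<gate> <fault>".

Evaluate each candidate on input P=0, Q=0, R=0:
  U4 stuck-at-1: U1=0, U2=1, U3=0, U4=1 [stuck-at-1] → 1 — matches
  U4 inverted output: U1=0, U2=1, U3=0, U4=0 [inverted output] → 0 — eliminated
Only U4 stuck-at-1 reproduces the observed 1.

U4 stuck-at-1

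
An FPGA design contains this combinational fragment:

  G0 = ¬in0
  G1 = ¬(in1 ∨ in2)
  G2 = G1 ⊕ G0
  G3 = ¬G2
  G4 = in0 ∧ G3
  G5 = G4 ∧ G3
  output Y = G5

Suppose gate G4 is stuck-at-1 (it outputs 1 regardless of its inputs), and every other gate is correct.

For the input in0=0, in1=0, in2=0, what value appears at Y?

Propagate with G4 forced: G0=1, G1=1, G2=0, G3=1, G4=1 [stuck-at-1], G5=1.
So Y = 1. (Without the fault it would be 0.)

1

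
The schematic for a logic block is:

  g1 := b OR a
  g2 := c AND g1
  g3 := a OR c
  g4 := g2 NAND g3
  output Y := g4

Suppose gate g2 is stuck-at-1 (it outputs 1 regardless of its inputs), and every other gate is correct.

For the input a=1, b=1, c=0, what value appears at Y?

Propagate with g2 forced: g1=1, g2=1 [stuck-at-1], g3=1, g4=0.
So Y = 0. (Without the fault it would be 1.)

0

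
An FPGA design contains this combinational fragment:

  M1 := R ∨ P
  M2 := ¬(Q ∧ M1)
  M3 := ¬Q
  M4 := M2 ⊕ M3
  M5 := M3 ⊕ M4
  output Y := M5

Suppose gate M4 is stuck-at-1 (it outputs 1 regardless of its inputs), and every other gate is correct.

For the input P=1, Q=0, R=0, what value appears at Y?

Propagate with M4 forced: M1=1, M2=1, M3=1, M4=1 [stuck-at-1], M5=0.
So Y = 0. (Without the fault it would be 1.)

0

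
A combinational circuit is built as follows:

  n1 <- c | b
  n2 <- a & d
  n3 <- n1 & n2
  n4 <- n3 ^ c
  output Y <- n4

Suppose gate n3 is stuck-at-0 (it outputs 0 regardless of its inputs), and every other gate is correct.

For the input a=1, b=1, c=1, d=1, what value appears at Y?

Propagate with n3 forced: n1=1, n2=1, n3=0 [stuck-at-0], n4=1.
So Y = 1. (Without the fault it would be 0.)

1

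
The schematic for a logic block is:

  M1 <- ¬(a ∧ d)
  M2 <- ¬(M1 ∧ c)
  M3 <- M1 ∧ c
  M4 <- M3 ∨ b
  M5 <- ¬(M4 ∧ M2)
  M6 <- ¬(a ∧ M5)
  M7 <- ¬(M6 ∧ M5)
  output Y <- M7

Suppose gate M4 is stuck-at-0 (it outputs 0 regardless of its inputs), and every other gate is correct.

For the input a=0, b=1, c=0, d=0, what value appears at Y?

Propagate with M4 forced: M1=1, M2=1, M3=0, M4=0 [stuck-at-0], M5=1, M6=1, M7=0.
So Y = 0. (Without the fault it would be 1.)

0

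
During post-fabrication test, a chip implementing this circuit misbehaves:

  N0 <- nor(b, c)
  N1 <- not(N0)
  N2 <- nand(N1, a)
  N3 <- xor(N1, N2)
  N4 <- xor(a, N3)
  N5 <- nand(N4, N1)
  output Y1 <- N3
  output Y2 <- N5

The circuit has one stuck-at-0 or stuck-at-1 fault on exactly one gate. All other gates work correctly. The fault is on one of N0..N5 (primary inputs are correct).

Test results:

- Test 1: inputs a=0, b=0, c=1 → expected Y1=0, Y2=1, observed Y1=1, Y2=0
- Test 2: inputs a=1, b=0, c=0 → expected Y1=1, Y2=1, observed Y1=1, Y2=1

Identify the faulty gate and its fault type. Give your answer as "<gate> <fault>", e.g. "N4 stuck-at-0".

N3 stuck-at-1

Fault-free values for test 1 (a=0, b=0, c=1): N0=0, N1=1, N2=1, N3=0, N4=0, N5=1, giving Y1=0, Y2=1. Observed Y1=1, Y2=0.
Test 1: faults giving observed Y1=1, Y2=0 are {N2 stuck-at-0, N3 stuck-at-1}.
Test 2 (a=1, b=0, c=0): fault-free N0=1, N1=0, N2=1, N3=1, N4=0, N5=1 → Y1=1, Y2=1; observed Y1=1, Y2=1. Eliminates N2 stuck-at-0.
Only N3 stuck-at-1 is consistent with every test.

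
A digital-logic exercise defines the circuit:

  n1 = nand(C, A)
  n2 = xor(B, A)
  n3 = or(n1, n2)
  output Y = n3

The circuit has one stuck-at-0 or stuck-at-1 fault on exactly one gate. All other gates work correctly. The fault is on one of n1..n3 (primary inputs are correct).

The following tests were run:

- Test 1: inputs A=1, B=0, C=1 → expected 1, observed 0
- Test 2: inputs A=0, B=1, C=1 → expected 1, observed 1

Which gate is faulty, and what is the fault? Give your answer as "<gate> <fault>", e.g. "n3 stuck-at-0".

Fault-free values for test 1 (A=1, B=0, C=1): n1=0, n2=1, n3=1, giving Y=1. Observed 0.
Test 1: faults giving observed 0 are {n2 stuck-at-0, n3 stuck-at-0}.
Test 2 (A=0, B=1, C=1): fault-free n1=1, n2=1, n3=1 → 1; observed 1. Eliminates n3 stuck-at-0.
Only n2 stuck-at-0 is consistent with every test.

n2 stuck-at-0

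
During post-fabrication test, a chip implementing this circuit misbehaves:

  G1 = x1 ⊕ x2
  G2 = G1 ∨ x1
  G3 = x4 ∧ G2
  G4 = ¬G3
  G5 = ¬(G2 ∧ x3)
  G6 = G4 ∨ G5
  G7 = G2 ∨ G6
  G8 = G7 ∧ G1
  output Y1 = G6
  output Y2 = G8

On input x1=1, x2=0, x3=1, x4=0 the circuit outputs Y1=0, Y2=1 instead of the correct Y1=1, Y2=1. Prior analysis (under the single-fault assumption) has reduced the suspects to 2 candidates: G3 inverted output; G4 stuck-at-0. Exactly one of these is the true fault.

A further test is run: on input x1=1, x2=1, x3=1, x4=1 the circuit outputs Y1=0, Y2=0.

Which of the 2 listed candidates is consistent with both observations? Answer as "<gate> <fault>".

G4 stuck-at-0

Evaluate each candidate on input x1=1, x2=1, x3=1, x4=1:
  G3 inverted output: G1=0, G2=1, G3=0 [inverted output], G4=1, G5=0, G6=1, G7=1, G8=0 → Y1=1, Y2=0 — eliminated
  G4 stuck-at-0: G1=0, G2=1, G3=1, G4=0 [stuck-at-0], G5=0, G6=0, G7=1, G8=0 → Y1=0, Y2=0 — matches
Only G4 stuck-at-0 reproduces the observed Y1=0, Y2=0.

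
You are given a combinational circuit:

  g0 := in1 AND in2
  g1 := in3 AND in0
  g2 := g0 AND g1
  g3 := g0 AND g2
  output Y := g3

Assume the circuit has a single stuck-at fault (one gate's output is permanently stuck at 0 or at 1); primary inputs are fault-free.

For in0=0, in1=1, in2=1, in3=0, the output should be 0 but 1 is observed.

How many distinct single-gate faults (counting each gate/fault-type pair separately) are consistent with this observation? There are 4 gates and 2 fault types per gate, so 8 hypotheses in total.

Fault-free: g0=1, g1=0, g2=0, g3=0 → 0. Observed 1.
  g0 stuck-at-0: output 0 ✗
  g0 stuck-at-1: output 0 ✗
  g1 stuck-at-0: output 0 ✗
  g1 stuck-at-1: output 1 ✓
  g2 stuck-at-0: output 0 ✗
  g2 stuck-at-1: output 1 ✓
  g3 stuck-at-0: output 0 ✗
  g3 stuck-at-1: output 1 ✓
Consistent faults: {g1 stuck-at-1, g2 stuck-at-1, g3 stuck-at-1} — 3 in all.

3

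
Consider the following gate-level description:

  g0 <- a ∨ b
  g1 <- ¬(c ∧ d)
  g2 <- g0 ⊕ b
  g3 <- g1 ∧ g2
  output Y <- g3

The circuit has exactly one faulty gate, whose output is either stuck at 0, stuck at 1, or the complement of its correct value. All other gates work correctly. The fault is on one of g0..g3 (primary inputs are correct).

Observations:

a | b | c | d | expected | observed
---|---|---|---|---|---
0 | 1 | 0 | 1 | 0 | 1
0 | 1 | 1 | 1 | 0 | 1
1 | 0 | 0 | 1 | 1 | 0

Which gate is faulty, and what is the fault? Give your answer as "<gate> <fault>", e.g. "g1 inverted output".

Fault-free values for test 1 (a=0, b=1, c=0, d=1): g0=1, g1=1, g2=0, g3=0, giving Y=0. Observed 1.
Test 1: faults giving observed 1 are {g0 stuck-at-0, g0 inverted output, g2 stuck-at-1, g2 inverted output, g3 stuck-at-1, g3 inverted output}.
Test 2 (a=0, b=1, c=1, d=1): fault-free g0=1, g1=0, g2=0, g3=0 → 0; observed 1. Eliminates g0 stuck-at-0, g0 inverted output, g2 stuck-at-1, g2 inverted output.
Test 3 (a=1, b=0, c=0, d=1): fault-free g0=1, g1=1, g2=1, g3=1 → 1; observed 0. Eliminates g3 stuck-at-1.
Only g3 inverted output is consistent with every test.

g3 inverted output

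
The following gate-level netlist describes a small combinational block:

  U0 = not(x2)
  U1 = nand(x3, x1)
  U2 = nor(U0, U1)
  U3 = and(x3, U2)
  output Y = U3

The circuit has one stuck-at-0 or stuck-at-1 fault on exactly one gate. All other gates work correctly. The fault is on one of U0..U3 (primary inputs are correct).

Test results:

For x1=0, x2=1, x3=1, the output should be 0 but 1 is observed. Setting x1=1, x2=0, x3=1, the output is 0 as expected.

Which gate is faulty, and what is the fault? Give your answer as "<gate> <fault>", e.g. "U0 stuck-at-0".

Fault-free values for test 1 (x1=0, x2=1, x3=1): U0=0, U1=1, U2=0, U3=0, giving Y=0. Observed 1.
Test 1: faults giving observed 1 are {U1 stuck-at-0, U2 stuck-at-1, U3 stuck-at-1}.
Test 2 (x1=1, x2=0, x3=1): fault-free U0=1, U1=0, U2=0, U3=0 → 0; observed 0. Eliminates U2 stuck-at-1, U3 stuck-at-1.
Only U1 stuck-at-0 is consistent with every test.

U1 stuck-at-0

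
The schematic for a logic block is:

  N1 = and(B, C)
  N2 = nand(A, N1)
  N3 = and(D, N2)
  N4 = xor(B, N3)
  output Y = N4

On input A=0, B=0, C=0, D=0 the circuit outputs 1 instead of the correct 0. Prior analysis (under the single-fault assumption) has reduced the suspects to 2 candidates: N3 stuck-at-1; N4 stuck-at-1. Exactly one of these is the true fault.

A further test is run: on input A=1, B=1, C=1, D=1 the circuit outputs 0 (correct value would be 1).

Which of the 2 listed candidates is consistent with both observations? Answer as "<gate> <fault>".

Evaluate each candidate on input A=1, B=1, C=1, D=1:
  N3 stuck-at-1: N1=1, N2=0, N3=1 [stuck-at-1], N4=0 → 0 — matches
  N4 stuck-at-1: N1=1, N2=0, N3=0, N4=1 [stuck-at-1] → 1 — eliminated
Only N3 stuck-at-1 reproduces the observed 0.

N3 stuck-at-1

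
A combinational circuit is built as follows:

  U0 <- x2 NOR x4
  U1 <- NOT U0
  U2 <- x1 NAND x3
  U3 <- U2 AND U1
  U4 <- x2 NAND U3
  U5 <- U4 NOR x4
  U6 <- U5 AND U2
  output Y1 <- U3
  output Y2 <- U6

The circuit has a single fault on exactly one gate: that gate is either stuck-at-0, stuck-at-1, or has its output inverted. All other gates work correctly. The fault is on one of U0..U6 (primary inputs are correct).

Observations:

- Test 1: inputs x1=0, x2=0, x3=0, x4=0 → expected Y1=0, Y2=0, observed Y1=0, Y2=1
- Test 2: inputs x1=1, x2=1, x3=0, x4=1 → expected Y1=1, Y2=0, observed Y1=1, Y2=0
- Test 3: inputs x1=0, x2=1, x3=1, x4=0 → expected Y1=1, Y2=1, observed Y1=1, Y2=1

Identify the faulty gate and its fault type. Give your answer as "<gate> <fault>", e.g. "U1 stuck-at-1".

U4 stuck-at-0

Fault-free values for test 1 (x1=0, x2=0, x3=0, x4=0): U0=1, U1=0, U2=1, U3=0, U4=1, U5=0, U6=0, giving Y1=0, Y2=0. Observed Y1=0, Y2=1.
Test 1: faults giving observed Y1=0, Y2=1 are {U4 stuck-at-0, U4 inverted output, U5 stuck-at-1, U5 inverted output, U6 stuck-at-1, U6 inverted output}.
Test 2 (x1=1, x2=1, x3=0, x4=1): fault-free U0=0, U1=1, U2=1, U3=1, U4=0, U5=0, U6=0 → Y1=1, Y2=0; observed Y1=1, Y2=0. Eliminates U5 stuck-at-1, U5 inverted output, U6 stuck-at-1, U6 inverted output.
Test 3 (x1=0, x2=1, x3=1, x4=0): fault-free U0=0, U1=1, U2=1, U3=1, U4=0, U5=1, U6=1 → Y1=1, Y2=1; observed Y1=1, Y2=1. Eliminates U4 inverted output.
Only U4 stuck-at-0 is consistent with every test.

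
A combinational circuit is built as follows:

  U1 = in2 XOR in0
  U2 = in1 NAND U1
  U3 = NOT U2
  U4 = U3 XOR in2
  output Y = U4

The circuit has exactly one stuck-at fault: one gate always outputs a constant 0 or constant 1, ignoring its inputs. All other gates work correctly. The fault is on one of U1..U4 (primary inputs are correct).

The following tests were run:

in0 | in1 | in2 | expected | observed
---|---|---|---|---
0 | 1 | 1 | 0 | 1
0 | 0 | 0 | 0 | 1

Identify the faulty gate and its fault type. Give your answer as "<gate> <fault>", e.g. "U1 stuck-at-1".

U4 stuck-at-1

Fault-free values for test 1 (in0=0, in1=1, in2=1): U1=1, U2=0, U3=1, U4=0, giving Y=0. Observed 1.
Test 1: faults giving observed 1 are {U1 stuck-at-0, U2 stuck-at-1, U3 stuck-at-0, U4 stuck-at-1}.
Test 2 (in0=0, in1=0, in2=0): fault-free U1=0, U2=1, U3=0, U4=0 → 0; observed 1. Eliminates U1 stuck-at-0, U2 stuck-at-1, U3 stuck-at-0.
Only U4 stuck-at-1 is consistent with every test.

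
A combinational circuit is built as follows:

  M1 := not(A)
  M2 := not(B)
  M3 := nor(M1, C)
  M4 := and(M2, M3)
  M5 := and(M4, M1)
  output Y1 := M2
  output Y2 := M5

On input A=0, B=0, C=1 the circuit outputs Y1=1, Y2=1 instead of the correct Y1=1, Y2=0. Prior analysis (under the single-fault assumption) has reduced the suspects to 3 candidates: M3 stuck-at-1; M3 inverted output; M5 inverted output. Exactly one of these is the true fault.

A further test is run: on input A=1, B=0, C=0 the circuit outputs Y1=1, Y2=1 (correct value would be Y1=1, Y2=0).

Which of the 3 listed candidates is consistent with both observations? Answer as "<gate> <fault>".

Evaluate each candidate on input A=1, B=0, C=0:
  M3 stuck-at-1: M1=0, M2=1, M3=1 [stuck-at-1], M4=1, M5=0 → Y1=1, Y2=0 — eliminated
  M3 inverted output: M1=0, M2=1, M3=0 [inverted output], M4=0, M5=0 → Y1=1, Y2=0 — eliminated
  M5 inverted output: M1=0, M2=1, M3=1, M4=1, M5=1 [inverted output] → Y1=1, Y2=1 — matches
Only M5 inverted output reproduces the observed Y1=1, Y2=1.

M5 inverted output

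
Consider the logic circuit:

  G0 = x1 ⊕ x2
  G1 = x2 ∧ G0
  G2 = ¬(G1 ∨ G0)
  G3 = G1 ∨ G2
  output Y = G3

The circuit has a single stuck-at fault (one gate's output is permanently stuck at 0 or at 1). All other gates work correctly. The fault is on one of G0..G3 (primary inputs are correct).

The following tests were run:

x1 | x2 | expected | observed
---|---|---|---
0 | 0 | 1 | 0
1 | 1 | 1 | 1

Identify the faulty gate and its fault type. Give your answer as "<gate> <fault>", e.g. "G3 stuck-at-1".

Fault-free values for test 1 (x1=0, x2=0): G0=0, G1=0, G2=1, G3=1, giving Y=1. Observed 0.
Test 1: faults giving observed 0 are {G0 stuck-at-1, G2 stuck-at-0, G3 stuck-at-0}.
Test 2 (x1=1, x2=1): fault-free G0=0, G1=0, G2=1, G3=1 → 1; observed 1. Eliminates G2 stuck-at-0, G3 stuck-at-0.
Only G0 stuck-at-1 is consistent with every test.

G0 stuck-at-1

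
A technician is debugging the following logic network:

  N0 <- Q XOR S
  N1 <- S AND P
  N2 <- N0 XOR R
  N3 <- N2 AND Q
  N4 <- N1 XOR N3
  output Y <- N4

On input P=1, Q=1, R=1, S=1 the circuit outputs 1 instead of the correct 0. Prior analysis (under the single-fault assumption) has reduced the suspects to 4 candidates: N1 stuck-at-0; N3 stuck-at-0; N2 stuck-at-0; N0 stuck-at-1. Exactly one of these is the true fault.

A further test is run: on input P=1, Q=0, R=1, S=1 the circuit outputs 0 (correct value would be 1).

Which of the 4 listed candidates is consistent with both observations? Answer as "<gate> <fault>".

Evaluate each candidate on input P=1, Q=0, R=1, S=1:
  N1 stuck-at-0: N0=1, N1=0 [stuck-at-0], N2=0, N3=0, N4=0 → 0 — matches
  N3 stuck-at-0: N0=1, N1=1, N2=0, N3=0 [stuck-at-0], N4=1 → 1 — eliminated
  N2 stuck-at-0: N0=1, N1=1, N2=0 [stuck-at-0], N3=0, N4=1 → 1 — eliminated
  N0 stuck-at-1: N0=1 [stuck-at-1], N1=1, N2=0, N3=0, N4=1 → 1 — eliminated
Only N1 stuck-at-0 reproduces the observed 0.

N1 stuck-at-0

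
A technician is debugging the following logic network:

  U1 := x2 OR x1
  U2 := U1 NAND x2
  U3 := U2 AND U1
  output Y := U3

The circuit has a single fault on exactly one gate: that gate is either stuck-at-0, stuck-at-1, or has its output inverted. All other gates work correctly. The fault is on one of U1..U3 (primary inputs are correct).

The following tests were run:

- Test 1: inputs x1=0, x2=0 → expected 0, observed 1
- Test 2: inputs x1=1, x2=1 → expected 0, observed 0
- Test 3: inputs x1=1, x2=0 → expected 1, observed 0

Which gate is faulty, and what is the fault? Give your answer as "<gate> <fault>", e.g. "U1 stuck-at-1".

U1 inverted output

Fault-free values for test 1 (x1=0, x2=0): U1=0, U2=1, U3=0, giving Y=0. Observed 1.
Test 1: faults giving observed 1 are {U1 stuck-at-1, U1 inverted output, U3 stuck-at-1, U3 inverted output}.
Test 2 (x1=1, x2=1): fault-free U1=1, U2=0, U3=0 → 0; observed 0. Eliminates U3 stuck-at-1, U3 inverted output.
Test 3 (x1=1, x2=0): fault-free U1=1, U2=1, U3=1 → 1; observed 0. Eliminates U1 stuck-at-1.
Only U1 inverted output is consistent with every test.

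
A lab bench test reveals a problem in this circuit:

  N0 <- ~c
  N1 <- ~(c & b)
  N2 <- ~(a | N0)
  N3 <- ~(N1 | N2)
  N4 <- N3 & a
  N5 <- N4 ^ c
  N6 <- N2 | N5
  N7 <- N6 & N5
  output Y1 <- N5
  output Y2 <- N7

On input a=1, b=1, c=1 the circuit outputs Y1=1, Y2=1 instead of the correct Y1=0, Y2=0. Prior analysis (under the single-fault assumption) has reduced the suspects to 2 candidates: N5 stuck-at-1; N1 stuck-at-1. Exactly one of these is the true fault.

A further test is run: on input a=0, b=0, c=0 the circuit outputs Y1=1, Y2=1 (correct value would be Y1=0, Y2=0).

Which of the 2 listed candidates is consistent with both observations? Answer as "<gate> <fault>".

Evaluate each candidate on input a=0, b=0, c=0:
  N5 stuck-at-1: N0=1, N1=1, N2=0, N3=0, N4=0, N5=1 [stuck-at-1], N6=1, N7=1 → Y1=1, Y2=1 — matches
  N1 stuck-at-1: N0=1, N1=1 [stuck-at-1], N2=0, N3=0, N4=0, N5=0, N6=0, N7=0 → Y1=0, Y2=0 — eliminated
Only N5 stuck-at-1 reproduces the observed Y1=1, Y2=1.

N5 stuck-at-1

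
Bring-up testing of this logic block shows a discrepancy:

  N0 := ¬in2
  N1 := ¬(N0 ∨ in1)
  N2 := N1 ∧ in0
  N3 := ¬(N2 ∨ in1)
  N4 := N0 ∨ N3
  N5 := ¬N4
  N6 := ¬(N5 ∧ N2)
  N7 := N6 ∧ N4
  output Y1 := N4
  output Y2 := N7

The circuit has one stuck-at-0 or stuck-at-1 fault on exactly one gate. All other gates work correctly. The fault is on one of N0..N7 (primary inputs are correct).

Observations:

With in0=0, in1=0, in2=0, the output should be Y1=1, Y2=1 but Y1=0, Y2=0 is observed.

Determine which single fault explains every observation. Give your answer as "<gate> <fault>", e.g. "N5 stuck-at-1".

N4 stuck-at-0

Fault-free values for test 1 (in0=0, in1=0, in2=0): N0=1, N1=0, N2=0, N3=1, N4=1, N5=0, N6=1, N7=1, giving Y1=1, Y2=1. Observed Y1=0, Y2=0.
Test 1: faults giving observed Y1=0, Y2=0 are {N4 stuck-at-0}.
Only N4 stuck-at-0 is consistent with every test.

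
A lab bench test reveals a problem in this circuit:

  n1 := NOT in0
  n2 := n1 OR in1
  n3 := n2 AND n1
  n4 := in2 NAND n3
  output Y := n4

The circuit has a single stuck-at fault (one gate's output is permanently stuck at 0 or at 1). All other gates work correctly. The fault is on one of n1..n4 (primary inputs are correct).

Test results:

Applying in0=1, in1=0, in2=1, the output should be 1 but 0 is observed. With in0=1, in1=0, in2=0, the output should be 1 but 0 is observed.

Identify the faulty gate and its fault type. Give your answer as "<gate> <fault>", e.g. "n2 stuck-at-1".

n4 stuck-at-0

Fault-free values for test 1 (in0=1, in1=0, in2=1): n1=0, n2=0, n3=0, n4=1, giving Y=1. Observed 0.
Test 1: faults giving observed 0 are {n1 stuck-at-1, n3 stuck-at-1, n4 stuck-at-0}.
Test 2 (in0=1, in1=0, in2=0): fault-free n1=0, n2=0, n3=0, n4=1 → 1; observed 0. Eliminates n1 stuck-at-1, n3 stuck-at-1.
Only n4 stuck-at-0 is consistent with every test.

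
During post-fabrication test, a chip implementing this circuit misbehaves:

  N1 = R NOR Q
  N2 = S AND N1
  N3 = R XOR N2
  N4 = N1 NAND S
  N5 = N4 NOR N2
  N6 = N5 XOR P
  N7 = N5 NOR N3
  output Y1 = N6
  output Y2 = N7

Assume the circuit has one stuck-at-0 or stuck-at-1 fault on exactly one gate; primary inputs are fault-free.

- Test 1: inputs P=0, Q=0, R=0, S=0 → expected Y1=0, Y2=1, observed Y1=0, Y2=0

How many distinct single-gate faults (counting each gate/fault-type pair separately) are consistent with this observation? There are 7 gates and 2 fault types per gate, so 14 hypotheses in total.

3

Fault-free: N1=1, N2=0, N3=0, N4=1, N5=0, N6=0, N7=1 → Y1=0, Y2=1. Observed Y1=0, Y2=0.
  N1 stuck-at-0: output Y1=0, Y2=1 ✗
  N1 stuck-at-1: output Y1=0, Y2=1 ✗
  N2 stuck-at-0: output Y1=0, Y2=1 ✗
  N2 stuck-at-1: output Y1=0, Y2=0 ✓
  N3 stuck-at-0: output Y1=0, Y2=1 ✗
  N3 stuck-at-1: output Y1=0, Y2=0 ✓
  N4 stuck-at-0: output Y1=1, Y2=0 ✗
  N4 stuck-at-1: output Y1=0, Y2=1 ✗
  N5 stuck-at-0: output Y1=0, Y2=1 ✗
  N5 stuck-at-1: output Y1=1, Y2=0 ✗
  N6 stuck-at-0: output Y1=0, Y2=1 ✗
  N6 stuck-at-1: output Y1=1, Y2=1 ✗
  N7 stuck-at-0: output Y1=0, Y2=0 ✓
  N7 stuck-at-1: output Y1=0, Y2=1 ✗
Consistent faults: {N2 stuck-at-1, N3 stuck-at-1, N7 stuck-at-0} — 3 in all.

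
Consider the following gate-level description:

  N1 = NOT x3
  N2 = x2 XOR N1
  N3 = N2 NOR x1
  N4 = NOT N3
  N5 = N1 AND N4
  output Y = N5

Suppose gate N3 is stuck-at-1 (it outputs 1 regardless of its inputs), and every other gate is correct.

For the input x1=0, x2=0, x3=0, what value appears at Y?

0

Propagate with N3 forced: N1=1, N2=1, N3=1 [stuck-at-1], N4=0, N5=0.
So Y = 0. (Without the fault it would be 1.)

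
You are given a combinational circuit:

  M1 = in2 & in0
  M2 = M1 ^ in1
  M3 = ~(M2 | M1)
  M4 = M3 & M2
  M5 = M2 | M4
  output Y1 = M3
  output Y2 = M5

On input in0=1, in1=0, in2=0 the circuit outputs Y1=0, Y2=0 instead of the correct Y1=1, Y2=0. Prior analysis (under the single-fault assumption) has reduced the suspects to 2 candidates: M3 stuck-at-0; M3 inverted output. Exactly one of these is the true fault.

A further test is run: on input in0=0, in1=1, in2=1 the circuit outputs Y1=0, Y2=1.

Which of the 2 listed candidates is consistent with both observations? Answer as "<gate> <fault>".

Evaluate each candidate on input in0=0, in1=1, in2=1:
  M3 stuck-at-0: M1=0, M2=1, M3=0 [stuck-at-0], M4=0, M5=1 → Y1=0, Y2=1 — matches
  M3 inverted output: M1=0, M2=1, M3=1 [inverted output], M4=1, M5=1 → Y1=1, Y2=1 — eliminated
Only M3 stuck-at-0 reproduces the observed Y1=0, Y2=1.

M3 stuck-at-0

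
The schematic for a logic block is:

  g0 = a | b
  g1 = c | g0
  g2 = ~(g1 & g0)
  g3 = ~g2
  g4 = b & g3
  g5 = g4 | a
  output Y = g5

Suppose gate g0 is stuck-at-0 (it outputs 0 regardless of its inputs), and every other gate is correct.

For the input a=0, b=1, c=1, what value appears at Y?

Propagate with g0 forced: g0=0 [stuck-at-0], g1=1, g2=1, g3=0, g4=0, g5=0.
So Y = 0. (Without the fault it would be 1.)

0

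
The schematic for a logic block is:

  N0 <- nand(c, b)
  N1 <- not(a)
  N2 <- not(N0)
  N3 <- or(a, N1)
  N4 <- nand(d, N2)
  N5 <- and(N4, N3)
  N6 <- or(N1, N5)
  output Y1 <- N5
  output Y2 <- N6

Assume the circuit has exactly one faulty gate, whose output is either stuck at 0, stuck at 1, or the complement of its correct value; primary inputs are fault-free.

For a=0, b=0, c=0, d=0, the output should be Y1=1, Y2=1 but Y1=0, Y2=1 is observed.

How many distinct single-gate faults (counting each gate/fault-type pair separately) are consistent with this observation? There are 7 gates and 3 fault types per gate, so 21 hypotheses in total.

Fault-free: N0=1, N1=1, N2=0, N3=1, N4=1, N5=1, N6=1 → Y1=1, Y2=1. Observed Y1=0, Y2=1.
  N0: none of the 3 fault types match ✗
  N1: none of the 3 fault types match ✗
  N2: none of the 3 fault types match ✗
  N3: stuck-at-0, inverted output ✓; others ✗
  N4: stuck-at-0, inverted output ✓; others ✗
  N5: stuck-at-0, inverted output ✓; others ✗
  N6: none of the 3 fault types match ✗
Consistent faults: {N3 stuck-at-0, N3 inverted output, N4 stuck-at-0, N4 inverted output, N5 stuck-at-0, N5 inverted output} — 6 in all.

6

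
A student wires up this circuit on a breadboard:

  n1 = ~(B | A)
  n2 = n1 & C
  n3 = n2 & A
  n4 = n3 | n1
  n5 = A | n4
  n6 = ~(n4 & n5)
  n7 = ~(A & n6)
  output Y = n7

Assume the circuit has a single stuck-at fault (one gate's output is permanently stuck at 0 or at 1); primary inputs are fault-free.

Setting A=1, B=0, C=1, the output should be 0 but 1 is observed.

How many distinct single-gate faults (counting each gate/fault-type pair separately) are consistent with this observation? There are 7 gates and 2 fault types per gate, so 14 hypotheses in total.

6

Fault-free: n1=0, n2=0, n3=0, n4=0, n5=1, n6=1, n7=0 → 0. Observed 1.
  n1 stuck-at-0: output 0 ✗
  n1 stuck-at-1: output 1 ✓
  n2 stuck-at-0: output 0 ✗
  n2 stuck-at-1: output 1 ✓
  n3 stuck-at-0: output 0 ✗
  n3 stuck-at-1: output 1 ✓
  n4 stuck-at-0: output 0 ✗
  n4 stuck-at-1: output 1 ✓
  n5 stuck-at-0: output 0 ✗
  n5 stuck-at-1: output 0 ✗
  n6 stuck-at-0: output 1 ✓
  n6 stuck-at-1: output 0 ✗
  n7 stuck-at-0: output 0 ✗
  n7 stuck-at-1: output 1 ✓
Consistent faults: {n1 stuck-at-1, n2 stuck-at-1, n3 stuck-at-1, n4 stuck-at-1, n6 stuck-at-0, n7 stuck-at-1} — 6 in all.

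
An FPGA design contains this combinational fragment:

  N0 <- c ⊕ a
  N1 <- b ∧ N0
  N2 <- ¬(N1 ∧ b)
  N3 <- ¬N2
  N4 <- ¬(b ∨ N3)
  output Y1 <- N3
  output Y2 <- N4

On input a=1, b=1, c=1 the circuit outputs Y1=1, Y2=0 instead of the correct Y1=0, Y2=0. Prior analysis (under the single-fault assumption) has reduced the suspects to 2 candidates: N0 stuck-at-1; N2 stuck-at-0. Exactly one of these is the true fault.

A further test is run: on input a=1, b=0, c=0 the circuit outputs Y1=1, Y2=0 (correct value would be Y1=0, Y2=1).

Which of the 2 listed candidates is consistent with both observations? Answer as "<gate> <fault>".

N2 stuck-at-0

Evaluate each candidate on input a=1, b=0, c=0:
  N0 stuck-at-1: N0=1 [stuck-at-1], N1=0, N2=1, N3=0, N4=1 → Y1=0, Y2=1 — eliminated
  N2 stuck-at-0: N0=1, N1=0, N2=0 [stuck-at-0], N3=1, N4=0 → Y1=1, Y2=0 — matches
Only N2 stuck-at-0 reproduces the observed Y1=1, Y2=0.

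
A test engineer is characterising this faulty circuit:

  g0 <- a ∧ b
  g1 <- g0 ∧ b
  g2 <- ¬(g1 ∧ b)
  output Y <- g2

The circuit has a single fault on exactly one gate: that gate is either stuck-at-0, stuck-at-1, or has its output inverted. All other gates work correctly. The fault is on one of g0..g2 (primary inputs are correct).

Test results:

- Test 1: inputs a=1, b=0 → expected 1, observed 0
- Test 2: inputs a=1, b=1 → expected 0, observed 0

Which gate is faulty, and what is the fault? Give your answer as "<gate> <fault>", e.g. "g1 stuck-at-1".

g2 stuck-at-0

Fault-free values for test 1 (a=1, b=0): g0=0, g1=0, g2=1, giving Y=1. Observed 0.
Test 1: faults giving observed 0 are {g2 stuck-at-0, g2 inverted output}.
Test 2 (a=1, b=1): fault-free g0=1, g1=1, g2=0 → 0; observed 0. Eliminates g2 inverted output.
Only g2 stuck-at-0 is consistent with every test.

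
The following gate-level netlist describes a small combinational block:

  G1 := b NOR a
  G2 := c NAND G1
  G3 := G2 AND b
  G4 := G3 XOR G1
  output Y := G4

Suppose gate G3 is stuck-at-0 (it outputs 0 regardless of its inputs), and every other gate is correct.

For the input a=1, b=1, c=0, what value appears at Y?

0

Propagate with G3 forced: G1=0, G2=1, G3=0 [stuck-at-0], G4=0.
So Y = 0. (Without the fault it would be 1.)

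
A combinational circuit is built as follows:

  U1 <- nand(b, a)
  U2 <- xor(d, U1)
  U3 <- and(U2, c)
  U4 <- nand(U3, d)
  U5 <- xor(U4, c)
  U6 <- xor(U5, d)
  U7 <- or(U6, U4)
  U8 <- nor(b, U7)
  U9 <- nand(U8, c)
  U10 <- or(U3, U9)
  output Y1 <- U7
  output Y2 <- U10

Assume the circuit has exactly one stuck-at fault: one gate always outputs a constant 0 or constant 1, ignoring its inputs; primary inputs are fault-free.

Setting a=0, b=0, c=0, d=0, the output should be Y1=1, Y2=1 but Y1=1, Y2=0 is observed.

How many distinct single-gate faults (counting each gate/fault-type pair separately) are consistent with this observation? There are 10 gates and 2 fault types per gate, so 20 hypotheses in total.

2

Fault-free: U1=1, U2=1, U3=0, U4=1, U5=1, U6=1, U7=1, U8=0, U9=1, U10=1 → Y1=1, Y2=1. Observed Y1=1, Y2=0.
  U1: none of the 2 fault types match ✗
  U2: none of the 2 fault types match ✗
  U3: none of the 2 fault types match ✗
  U4: none of the 2 fault types match ✗
  U5: none of the 2 fault types match ✗
  U6: none of the 2 fault types match ✗
  U7: none of the 2 fault types match ✗
  U8: none of the 2 fault types match ✗
  U9: stuck-at-0 ✓; others ✗
  U10: stuck-at-0 ✓; others ✗
Consistent faults: {U9 stuck-at-0, U10 stuck-at-0} — 2 in all.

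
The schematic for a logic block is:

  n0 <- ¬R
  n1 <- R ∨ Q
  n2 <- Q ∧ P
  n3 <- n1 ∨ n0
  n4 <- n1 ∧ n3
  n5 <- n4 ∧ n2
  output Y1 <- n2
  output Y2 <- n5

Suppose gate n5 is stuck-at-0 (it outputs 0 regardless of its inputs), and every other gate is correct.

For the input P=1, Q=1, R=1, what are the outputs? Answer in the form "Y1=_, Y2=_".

Propagate with n5 forced: n0=0, n1=1, n2=1, n3=1, n4=1, n5=0 [stuck-at-0].
So the outputs are Y1=1, Y2=0. (Without the fault they would be Y1=1, Y2=1.)

Y1=1, Y2=0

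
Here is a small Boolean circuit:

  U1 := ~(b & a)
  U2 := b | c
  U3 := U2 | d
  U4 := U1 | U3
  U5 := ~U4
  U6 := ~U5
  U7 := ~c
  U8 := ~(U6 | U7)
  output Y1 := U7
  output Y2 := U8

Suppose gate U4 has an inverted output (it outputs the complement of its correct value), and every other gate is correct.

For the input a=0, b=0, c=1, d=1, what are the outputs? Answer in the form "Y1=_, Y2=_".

Propagate with U4 forced: U1=1, U2=1, U3=1, U4=0 [inverted output], U5=1, U6=0, U7=0, U8=1.
So the outputs are Y1=0, Y2=1. (Without the fault they would be Y1=0, Y2=0.)

Y1=0, Y2=1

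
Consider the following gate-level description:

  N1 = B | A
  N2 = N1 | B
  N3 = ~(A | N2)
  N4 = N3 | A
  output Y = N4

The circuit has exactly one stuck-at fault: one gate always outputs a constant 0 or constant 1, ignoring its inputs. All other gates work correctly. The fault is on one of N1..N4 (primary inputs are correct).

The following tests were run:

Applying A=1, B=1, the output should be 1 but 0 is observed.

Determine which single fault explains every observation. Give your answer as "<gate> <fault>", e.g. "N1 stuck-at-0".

Fault-free values for test 1 (A=1, B=1): N1=1, N2=1, N3=0, N4=1, giving Y=1. Observed 0.
Test 1: faults giving observed 0 are {N4 stuck-at-0}.
Only N4 stuck-at-0 is consistent with every test.

N4 stuck-at-0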